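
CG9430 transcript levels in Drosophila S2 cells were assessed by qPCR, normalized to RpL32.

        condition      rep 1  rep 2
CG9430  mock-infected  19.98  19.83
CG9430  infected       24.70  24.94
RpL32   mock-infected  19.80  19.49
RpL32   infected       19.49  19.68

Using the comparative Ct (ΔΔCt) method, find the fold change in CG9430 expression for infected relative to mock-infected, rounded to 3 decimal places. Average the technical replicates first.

0.032

Mean Ct: CG9430 mock-infected 19.905; CG9430 infected 24.820; RpL32 mock-infected 19.645; RpL32 infected 19.585
ΔCt(mock-infected) = 19.905 − 19.645 = 0.260
ΔCt(infected) = 24.820 − 19.585 = 5.235
ΔΔCt = 5.235 − 0.260 = 4.975
Fold change = 2^(−4.975) = 0.0318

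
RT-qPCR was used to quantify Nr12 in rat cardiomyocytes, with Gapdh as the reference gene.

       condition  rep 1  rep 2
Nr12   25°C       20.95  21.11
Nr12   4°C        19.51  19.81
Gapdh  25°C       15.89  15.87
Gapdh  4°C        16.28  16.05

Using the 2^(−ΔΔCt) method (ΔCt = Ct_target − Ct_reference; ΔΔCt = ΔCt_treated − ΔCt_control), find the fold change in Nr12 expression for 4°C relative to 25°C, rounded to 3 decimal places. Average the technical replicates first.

Mean Ct: Nr12 25°C 21.030; Nr12 4°C 19.660; Gapdh 25°C 15.880; Gapdh 4°C 16.165
ΔCt(25°C) = 21.030 − 15.880 = 5.150
ΔCt(4°C) = 19.660 − 16.165 = 3.495
ΔΔCt = 3.495 − 5.150 = -1.655
Fold change = 2^(−(-1.655)) = 2^1.655 = 3.1492

3.149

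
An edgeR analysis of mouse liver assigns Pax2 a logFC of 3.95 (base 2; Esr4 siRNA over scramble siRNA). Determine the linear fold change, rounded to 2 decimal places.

Fold change = 2^(3.95) = 15.455

15.45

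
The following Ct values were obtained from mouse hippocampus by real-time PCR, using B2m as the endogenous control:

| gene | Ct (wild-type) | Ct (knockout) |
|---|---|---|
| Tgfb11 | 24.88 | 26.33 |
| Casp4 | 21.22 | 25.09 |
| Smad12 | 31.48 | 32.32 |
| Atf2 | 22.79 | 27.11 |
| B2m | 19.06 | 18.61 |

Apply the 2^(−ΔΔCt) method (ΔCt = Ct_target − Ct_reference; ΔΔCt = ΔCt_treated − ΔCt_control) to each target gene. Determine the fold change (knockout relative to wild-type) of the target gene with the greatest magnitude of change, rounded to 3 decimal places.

0.037

Tgfb11: ΔΔCt = (26.33−18.61) − (24.88−19.06) = 7.72 − 5.82 = 1.90; fold change = 2^-1.90 = 0.268
Casp4: ΔΔCt = (25.09−18.61) − (21.22−19.06) = 6.48 − 2.16 = 4.32; fold change = 2^-4.32 = 0.050
Smad12: ΔΔCt = (32.32−18.61) − (31.48−19.06) = 13.71 − 12.42 = 1.29; fold change = 2^-1.29 = 0.409
Atf2: ΔΔCt = (27.11−18.61) − (22.79−19.06) = 8.50 − 3.73 = 4.77; fold change = 2^-4.77 = 0.037
Atf2 has the largest |ΔΔCt| = 4.77.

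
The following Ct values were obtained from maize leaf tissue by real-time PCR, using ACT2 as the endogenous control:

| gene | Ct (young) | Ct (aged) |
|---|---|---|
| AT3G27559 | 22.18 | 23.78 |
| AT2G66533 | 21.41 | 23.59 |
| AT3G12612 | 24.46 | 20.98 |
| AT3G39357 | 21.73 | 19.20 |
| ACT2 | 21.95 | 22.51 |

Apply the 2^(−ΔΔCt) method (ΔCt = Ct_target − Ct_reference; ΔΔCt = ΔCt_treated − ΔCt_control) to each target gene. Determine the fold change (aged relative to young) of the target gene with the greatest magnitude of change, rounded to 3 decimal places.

16.450

AT3G27559: ΔΔCt = (23.78−22.51) − (22.18−21.95) = 1.27 − 0.23 = 1.04; fold change = 2^-1.04 = 0.486
AT2G66533: ΔΔCt = (23.59−22.51) − (21.41−21.95) = 1.08 − (-0.54) = 1.62; fold change = 2^-1.62 = 0.325
AT3G12612: ΔΔCt = (20.98−22.51) − (24.46−21.95) = -1.53 − 2.51 = -4.04; fold change = 2^4.04 = 16.450
AT3G39357: ΔΔCt = (19.20−22.51) − (21.73−21.95) = -3.31 − (-0.22) = -3.09; fold change = 2^3.09 = 8.515
AT3G12612 has the largest |ΔΔCt| = 4.04.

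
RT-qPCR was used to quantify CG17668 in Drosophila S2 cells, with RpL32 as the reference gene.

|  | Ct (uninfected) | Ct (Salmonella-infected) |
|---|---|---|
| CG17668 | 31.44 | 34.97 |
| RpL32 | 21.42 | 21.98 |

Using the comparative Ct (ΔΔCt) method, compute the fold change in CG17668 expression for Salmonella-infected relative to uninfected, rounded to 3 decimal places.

0.128

ΔCt(uninfected) = 31.440 − 21.420 = 10.020
ΔCt(Salmonella-infected) = 34.970 − 21.980 = 12.990
ΔΔCt = 12.990 − 10.020 = 2.970
Fold change = 2^(−2.970) = 0.1276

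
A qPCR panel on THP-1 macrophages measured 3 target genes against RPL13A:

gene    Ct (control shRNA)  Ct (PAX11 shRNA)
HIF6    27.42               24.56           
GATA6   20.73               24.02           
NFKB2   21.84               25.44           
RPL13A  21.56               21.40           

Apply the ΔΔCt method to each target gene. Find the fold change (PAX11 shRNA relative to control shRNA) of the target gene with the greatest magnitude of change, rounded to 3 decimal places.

HIF6: ΔΔCt = (24.56−21.40) − (27.42−21.56) = 3.16 − 5.86 = -2.70; fold change = 2^2.70 = 6.498
GATA6: ΔΔCt = (24.02−21.40) − (20.73−21.56) = 2.62 − (-0.83) = 3.45; fold change = 2^-3.45 = 0.092
NFKB2: ΔΔCt = (25.44−21.40) − (21.84−21.56) = 4.04 − 0.28 = 3.76; fold change = 2^-3.76 = 0.074
NFKB2 has the largest |ΔΔCt| = 3.76.

0.074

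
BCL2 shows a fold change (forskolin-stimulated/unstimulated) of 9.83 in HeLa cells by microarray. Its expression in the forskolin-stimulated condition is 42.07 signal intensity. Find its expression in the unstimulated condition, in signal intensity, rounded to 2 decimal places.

4.28

unstimulated expression = 42.07 / 9.83 = 4.28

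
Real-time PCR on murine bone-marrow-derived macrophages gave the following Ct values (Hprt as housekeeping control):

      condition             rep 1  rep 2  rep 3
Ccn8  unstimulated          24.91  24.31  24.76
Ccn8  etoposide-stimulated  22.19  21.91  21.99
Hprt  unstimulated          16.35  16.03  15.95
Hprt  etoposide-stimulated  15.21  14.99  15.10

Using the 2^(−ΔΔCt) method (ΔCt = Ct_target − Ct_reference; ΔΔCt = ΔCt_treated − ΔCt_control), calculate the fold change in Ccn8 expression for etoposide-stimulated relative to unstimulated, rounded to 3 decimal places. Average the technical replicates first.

Mean Ct: Ccn8 unstimulated 24.660; Ccn8 etoposide-stimulated 22.030; Hprt unstimulated 16.110; Hprt etoposide-stimulated 15.100
ΔCt(unstimulated) = 24.660 − 16.110 = 8.550
ΔCt(etoposide-stimulated) = 22.030 − 15.100 = 6.930
ΔΔCt = 6.930 − 8.550 = -1.620
Fold change = 2^(−(-1.620)) = 2^1.620 = 3.0738

3.074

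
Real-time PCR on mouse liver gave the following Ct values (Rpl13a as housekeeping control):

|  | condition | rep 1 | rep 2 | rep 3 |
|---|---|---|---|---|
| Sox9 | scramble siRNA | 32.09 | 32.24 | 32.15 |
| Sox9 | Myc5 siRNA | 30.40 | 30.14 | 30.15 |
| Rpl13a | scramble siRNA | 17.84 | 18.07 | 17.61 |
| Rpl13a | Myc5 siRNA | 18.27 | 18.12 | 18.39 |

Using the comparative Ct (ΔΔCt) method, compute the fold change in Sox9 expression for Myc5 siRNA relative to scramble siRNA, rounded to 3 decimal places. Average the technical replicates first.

5.098

Mean Ct: Sox9 scramble siRNA 32.160; Sox9 Myc5 siRNA 30.230; Rpl13a scramble siRNA 17.840; Rpl13a Myc5 siRNA 18.260
ΔCt(scramble siRNA) = 32.160 − 17.840 = 14.320
ΔCt(Myc5 siRNA) = 30.230 − 18.260 = 11.970
ΔΔCt = 11.970 − 14.320 = -2.350
Fold change = 2^(−(-2.350)) = 2^2.350 = 5.0982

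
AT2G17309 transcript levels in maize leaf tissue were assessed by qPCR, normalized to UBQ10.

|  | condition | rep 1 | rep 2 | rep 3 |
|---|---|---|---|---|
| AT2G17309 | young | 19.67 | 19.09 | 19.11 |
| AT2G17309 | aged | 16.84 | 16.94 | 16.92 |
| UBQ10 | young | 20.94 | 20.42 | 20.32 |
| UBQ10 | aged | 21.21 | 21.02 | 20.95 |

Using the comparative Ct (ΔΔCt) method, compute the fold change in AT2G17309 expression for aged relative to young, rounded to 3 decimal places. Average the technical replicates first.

Mean Ct: AT2G17309 young 19.290; AT2G17309 aged 16.900; UBQ10 young 20.560; UBQ10 aged 21.060
ΔCt(young) = 19.290 − 20.560 = -1.270
ΔCt(aged) = 16.900 − 21.060 = -4.160
ΔΔCt = -4.160 − (-1.270) = -2.890
Fold change = 2^(−(-2.890)) = 2^2.890 = 7.4127

7.413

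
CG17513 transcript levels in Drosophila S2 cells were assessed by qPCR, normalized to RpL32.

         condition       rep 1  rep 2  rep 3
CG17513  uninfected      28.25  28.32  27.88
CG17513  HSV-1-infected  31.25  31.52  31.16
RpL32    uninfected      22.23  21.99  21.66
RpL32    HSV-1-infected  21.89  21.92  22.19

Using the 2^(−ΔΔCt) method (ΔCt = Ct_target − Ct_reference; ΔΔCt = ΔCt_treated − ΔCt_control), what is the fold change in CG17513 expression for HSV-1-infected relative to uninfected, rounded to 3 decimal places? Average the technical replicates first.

0.115

Mean Ct: CG17513 uninfected 28.150; CG17513 HSV-1-infected 31.310; RpL32 uninfected 21.960; RpL32 HSV-1-infected 22.000
ΔCt(uninfected) = 28.150 − 21.960 = 6.190
ΔCt(HSV-1-infected) = 31.310 − 22.000 = 9.310
ΔΔCt = 9.310 − 6.190 = 3.120
Fold change = 2^(−3.120) = 0.1150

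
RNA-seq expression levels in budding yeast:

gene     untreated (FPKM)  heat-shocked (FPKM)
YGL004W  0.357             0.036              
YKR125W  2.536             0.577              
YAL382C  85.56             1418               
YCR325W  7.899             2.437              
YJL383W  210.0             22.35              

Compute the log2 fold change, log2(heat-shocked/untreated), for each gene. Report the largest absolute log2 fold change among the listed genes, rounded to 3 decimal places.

4.051

log2(0.036/0.357) = -3.310  (YGL004W)
log2(0.577/2.536) = -2.136  (YKR125W)
log2(1418/85.56) = 4.051  (YAL382C)
log2(2.437/7.899) = -1.697  (YCR325W)
log2(22.35/210.0) = -3.232  (YJL383W)
The largest magnitude belongs to YAL382C.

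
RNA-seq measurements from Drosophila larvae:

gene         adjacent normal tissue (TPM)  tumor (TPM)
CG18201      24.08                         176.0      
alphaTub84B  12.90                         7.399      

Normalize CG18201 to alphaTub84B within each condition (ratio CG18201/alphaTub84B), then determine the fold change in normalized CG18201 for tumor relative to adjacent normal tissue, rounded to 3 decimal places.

12.743

CG18201/alphaTub84B (adjacent normal tissue) = 24.08 / 12.90 = 1.8667
CG18201/alphaTub84B (tumor) = 176.0 / 7.399 = 23.787
Fold change = 23.787 / 1.8667 = 12.7430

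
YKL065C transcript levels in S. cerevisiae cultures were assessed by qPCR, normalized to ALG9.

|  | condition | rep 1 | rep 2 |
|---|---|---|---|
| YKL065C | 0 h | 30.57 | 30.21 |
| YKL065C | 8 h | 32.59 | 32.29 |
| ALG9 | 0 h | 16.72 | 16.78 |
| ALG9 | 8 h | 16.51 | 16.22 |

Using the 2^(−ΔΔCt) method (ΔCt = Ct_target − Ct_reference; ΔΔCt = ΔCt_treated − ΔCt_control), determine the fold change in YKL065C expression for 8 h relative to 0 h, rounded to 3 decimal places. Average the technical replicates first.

0.185

Mean Ct: YKL065C 0 h 30.390; YKL065C 8 h 32.440; ALG9 0 h 16.750; ALG9 8 h 16.365
ΔCt(0 h) = 30.390 − 16.750 = 13.640
ΔCt(8 h) = 32.440 − 16.365 = 16.075
ΔΔCt = 16.075 − 13.640 = 2.435
Fold change = 2^(−2.435) = 0.1849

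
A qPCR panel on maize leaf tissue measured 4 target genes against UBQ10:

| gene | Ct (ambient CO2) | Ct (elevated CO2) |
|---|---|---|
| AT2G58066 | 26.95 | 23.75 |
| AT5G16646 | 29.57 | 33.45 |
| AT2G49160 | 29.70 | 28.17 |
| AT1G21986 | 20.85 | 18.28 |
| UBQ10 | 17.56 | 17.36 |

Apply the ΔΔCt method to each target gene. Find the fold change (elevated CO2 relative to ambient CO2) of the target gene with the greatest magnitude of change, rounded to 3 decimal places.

0.059

AT2G58066: ΔΔCt = (23.75−17.36) − (26.95−17.56) = 6.39 − 9.39 = -3.00; fold change = 2^3.00 = 8.000
AT5G16646: ΔΔCt = (33.45−17.36) − (29.57−17.56) = 16.09 − 12.01 = 4.08; fold change = 2^-4.08 = 0.059
AT2G49160: ΔΔCt = (28.17−17.36) − (29.70−17.56) = 10.81 − 12.14 = -1.33; fold change = 2^1.33 = 2.514
AT1G21986: ΔΔCt = (18.28−17.36) − (20.85−17.56) = 0.92 − 3.29 = -2.37; fold change = 2^2.37 = 5.169
AT5G16646 has the largest |ΔΔCt| = 4.08.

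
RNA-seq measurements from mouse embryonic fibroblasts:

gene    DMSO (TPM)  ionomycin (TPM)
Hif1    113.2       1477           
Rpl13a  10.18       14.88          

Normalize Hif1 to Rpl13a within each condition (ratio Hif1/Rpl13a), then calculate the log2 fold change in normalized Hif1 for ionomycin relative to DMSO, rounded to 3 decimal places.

Hif1/Rpl13a (DMSO) = 113.2 / 10.18 = 11.12
Hif1/Rpl13a (ionomycin) = 1477 / 14.88 = 99.261
Fold change = 99.261 / 11.12 = 8.9265
log2(8.9265) = 3.1581

3.158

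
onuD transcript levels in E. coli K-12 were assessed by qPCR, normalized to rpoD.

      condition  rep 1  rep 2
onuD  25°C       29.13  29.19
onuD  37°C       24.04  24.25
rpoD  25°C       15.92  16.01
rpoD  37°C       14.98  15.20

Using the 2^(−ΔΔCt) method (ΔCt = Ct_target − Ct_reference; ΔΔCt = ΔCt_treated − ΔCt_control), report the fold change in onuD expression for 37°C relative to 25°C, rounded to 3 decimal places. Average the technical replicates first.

17.630

Mean Ct: onuD 25°C 29.160; onuD 37°C 24.145; rpoD 25°C 15.965; rpoD 37°C 15.090
ΔCt(25°C) = 29.160 − 15.965 = 13.195
ΔCt(37°C) = 24.145 − 15.090 = 9.055
ΔΔCt = 9.055 − 13.195 = -4.140
Fold change = 2^(−(-4.140)) = 2^4.140 = 17.6305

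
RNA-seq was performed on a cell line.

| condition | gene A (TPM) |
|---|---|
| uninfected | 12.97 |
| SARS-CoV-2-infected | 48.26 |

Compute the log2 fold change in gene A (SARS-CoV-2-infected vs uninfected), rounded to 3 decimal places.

Fold change = 48.26 / 12.97 = 3.7209
log2(3.7209) = 1.8956

1.896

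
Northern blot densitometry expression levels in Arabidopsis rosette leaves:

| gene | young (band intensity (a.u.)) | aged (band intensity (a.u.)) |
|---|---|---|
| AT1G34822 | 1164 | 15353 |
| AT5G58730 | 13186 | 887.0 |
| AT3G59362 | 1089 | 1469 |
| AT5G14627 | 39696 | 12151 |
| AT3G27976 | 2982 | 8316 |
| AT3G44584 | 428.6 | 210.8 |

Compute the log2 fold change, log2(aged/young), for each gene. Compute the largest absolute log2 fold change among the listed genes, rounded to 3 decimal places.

log2(15353/1164) = 3.721  (AT1G34822)
log2(887.0/13186) = -3.894  (AT5G58730)
log2(1469/1089) = 0.432  (AT3G59362)
log2(12151/39696) = -1.708  (AT5G14627)
log2(8316/2982) = 1.480  (AT3G27976)
log2(210.8/428.6) = -1.024  (AT3G44584)
The largest magnitude belongs to AT5G58730.

3.894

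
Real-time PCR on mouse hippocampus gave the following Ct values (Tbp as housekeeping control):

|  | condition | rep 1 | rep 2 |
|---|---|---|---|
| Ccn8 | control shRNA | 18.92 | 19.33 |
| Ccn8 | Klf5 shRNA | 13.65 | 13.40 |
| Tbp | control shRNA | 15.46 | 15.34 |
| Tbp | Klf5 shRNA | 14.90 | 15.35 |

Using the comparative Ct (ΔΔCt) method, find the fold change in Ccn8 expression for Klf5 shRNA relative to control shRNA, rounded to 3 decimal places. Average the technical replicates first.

Mean Ct: Ccn8 control shRNA 19.125; Ccn8 Klf5 shRNA 13.525; Tbp control shRNA 15.400; Tbp Klf5 shRNA 15.125
ΔCt(control shRNA) = 19.125 − 15.400 = 3.725
ΔCt(Klf5 shRNA) = 13.525 − 15.125 = -1.600
ΔΔCt = -1.600 − 3.725 = -5.325
Fold change = 2^(−(-5.325)) = 2^5.325 = 40.0853

40.085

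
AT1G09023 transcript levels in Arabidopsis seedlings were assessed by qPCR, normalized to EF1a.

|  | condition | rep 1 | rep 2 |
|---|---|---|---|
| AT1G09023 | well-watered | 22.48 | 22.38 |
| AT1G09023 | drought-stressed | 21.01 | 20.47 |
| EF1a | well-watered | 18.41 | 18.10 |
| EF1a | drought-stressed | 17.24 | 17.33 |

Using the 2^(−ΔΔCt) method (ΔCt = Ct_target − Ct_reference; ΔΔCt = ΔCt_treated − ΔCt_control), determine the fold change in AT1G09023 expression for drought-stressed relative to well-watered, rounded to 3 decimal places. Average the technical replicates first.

1.647

Mean Ct: AT1G09023 well-watered 22.430; AT1G09023 drought-stressed 20.740; EF1a well-watered 18.255; EF1a drought-stressed 17.285
ΔCt(well-watered) = 22.430 − 18.255 = 4.175
ΔCt(drought-stressed) = 20.740 − 17.285 = 3.455
ΔΔCt = 3.455 − 4.175 = -0.720
Fold change = 2^(−(-0.720)) = 2^0.720 = 1.6472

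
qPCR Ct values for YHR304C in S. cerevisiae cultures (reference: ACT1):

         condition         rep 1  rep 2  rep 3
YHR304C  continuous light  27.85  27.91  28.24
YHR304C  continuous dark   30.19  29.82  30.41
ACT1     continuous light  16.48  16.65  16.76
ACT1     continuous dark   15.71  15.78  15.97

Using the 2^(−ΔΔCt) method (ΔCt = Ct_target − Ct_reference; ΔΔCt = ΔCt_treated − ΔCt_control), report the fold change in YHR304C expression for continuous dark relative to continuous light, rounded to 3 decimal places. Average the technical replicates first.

Mean Ct: YHR304C continuous light 28.000; YHR304C continuous dark 30.140; ACT1 continuous light 16.630; ACT1 continuous dark 15.820
ΔCt(continuous light) = 28.000 − 16.630 = 11.370
ΔCt(continuous dark) = 30.140 − 15.820 = 14.320
ΔΔCt = 14.320 − 11.370 = 2.950
Fold change = 2^(−2.950) = 0.1294

0.129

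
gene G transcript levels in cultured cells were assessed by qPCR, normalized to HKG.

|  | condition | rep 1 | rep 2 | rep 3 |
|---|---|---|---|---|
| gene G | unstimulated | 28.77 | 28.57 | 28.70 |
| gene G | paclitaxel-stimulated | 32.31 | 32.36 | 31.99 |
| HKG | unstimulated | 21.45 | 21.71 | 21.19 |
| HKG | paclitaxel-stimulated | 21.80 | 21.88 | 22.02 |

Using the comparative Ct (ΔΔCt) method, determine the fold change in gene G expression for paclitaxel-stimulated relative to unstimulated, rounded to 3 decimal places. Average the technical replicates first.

Mean Ct: gene G unstimulated 28.680; gene G paclitaxel-stimulated 32.220; HKG unstimulated 21.450; HKG paclitaxel-stimulated 21.900
ΔCt(unstimulated) = 28.680 − 21.450 = 7.230
ΔCt(paclitaxel-stimulated) = 32.220 − 21.900 = 10.320
ΔΔCt = 10.320 − 7.230 = 3.090
Fold change = 2^(−3.090) = 0.1174

0.117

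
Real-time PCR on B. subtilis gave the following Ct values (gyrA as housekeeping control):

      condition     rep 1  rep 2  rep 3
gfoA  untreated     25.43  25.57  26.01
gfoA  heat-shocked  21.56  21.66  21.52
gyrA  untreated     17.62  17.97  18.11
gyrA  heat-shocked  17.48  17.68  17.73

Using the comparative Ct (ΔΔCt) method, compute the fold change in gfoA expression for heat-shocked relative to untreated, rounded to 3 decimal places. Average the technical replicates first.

14.123

Mean Ct: gfoA untreated 25.670; gfoA heat-shocked 21.580; gyrA untreated 17.900; gyrA heat-shocked 17.630
ΔCt(untreated) = 25.670 − 17.900 = 7.770
ΔCt(heat-shocked) = 21.580 − 17.630 = 3.950
ΔΔCt = 3.950 − 7.770 = -3.820
Fold change = 2^(−(-3.820)) = 2^3.820 = 14.1232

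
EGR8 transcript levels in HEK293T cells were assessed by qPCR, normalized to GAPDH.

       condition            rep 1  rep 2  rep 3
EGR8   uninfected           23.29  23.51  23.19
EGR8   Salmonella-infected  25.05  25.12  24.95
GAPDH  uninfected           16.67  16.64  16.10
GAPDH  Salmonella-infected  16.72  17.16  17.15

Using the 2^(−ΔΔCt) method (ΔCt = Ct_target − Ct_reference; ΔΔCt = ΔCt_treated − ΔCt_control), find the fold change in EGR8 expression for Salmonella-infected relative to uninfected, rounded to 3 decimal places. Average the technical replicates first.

0.444

Mean Ct: EGR8 uninfected 23.330; EGR8 Salmonella-infected 25.040; GAPDH uninfected 16.470; GAPDH Salmonella-infected 17.010
ΔCt(uninfected) = 23.330 − 16.470 = 6.860
ΔCt(Salmonella-infected) = 25.040 − 17.010 = 8.030
ΔΔCt = 8.030 − 6.860 = 1.170
Fold change = 2^(−1.170) = 0.4444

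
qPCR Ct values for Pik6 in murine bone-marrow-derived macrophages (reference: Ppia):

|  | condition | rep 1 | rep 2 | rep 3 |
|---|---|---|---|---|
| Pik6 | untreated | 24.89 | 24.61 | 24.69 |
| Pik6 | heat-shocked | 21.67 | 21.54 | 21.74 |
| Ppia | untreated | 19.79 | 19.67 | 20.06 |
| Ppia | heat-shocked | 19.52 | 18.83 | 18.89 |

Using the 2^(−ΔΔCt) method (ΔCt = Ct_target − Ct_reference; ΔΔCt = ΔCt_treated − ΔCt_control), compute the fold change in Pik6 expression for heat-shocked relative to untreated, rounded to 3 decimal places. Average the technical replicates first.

4.993

Mean Ct: Pik6 untreated 24.730; Pik6 heat-shocked 21.650; Ppia untreated 19.840; Ppia heat-shocked 19.080
ΔCt(untreated) = 24.730 − 19.840 = 4.890
ΔCt(heat-shocked) = 21.650 − 19.080 = 2.570
ΔΔCt = 2.570 − 4.890 = -2.320
Fold change = 2^(−(-2.320)) = 2^2.320 = 4.9933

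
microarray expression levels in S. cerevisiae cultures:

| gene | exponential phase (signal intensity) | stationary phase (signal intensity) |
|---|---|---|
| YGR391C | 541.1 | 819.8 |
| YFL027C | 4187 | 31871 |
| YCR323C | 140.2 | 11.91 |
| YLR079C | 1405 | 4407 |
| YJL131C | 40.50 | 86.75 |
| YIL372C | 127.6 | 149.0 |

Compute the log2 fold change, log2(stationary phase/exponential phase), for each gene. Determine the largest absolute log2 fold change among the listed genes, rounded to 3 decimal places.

3.557

log2(819.8/541.1) = 0.599  (YGR391C)
log2(31871/4187) = 2.928  (YFL027C)
log2(11.91/140.2) = -3.557  (YCR323C)
log2(4407/1405) = 1.649  (YLR079C)
log2(86.75/40.50) = 1.099  (YJL131C)
log2(149.0/127.6) = 0.224  (YIL372C)
The largest magnitude belongs to YCR323C.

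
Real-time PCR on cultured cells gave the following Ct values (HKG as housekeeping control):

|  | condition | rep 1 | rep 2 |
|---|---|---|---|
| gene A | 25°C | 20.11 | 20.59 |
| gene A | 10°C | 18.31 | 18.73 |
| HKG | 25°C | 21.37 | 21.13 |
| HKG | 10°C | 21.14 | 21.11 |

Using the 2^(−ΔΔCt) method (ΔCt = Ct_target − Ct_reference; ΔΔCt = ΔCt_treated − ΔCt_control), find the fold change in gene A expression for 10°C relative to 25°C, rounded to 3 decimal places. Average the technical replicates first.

3.260

Mean Ct: gene A 25°C 20.350; gene A 10°C 18.520; HKG 25°C 21.250; HKG 10°C 21.125
ΔCt(25°C) = 20.350 − 21.250 = -0.900
ΔCt(10°C) = 18.520 − 21.125 = -2.605
ΔΔCt = -2.605 − (-0.900) = -1.705
Fold change = 2^(−(-1.705)) = 2^1.705 = 3.2603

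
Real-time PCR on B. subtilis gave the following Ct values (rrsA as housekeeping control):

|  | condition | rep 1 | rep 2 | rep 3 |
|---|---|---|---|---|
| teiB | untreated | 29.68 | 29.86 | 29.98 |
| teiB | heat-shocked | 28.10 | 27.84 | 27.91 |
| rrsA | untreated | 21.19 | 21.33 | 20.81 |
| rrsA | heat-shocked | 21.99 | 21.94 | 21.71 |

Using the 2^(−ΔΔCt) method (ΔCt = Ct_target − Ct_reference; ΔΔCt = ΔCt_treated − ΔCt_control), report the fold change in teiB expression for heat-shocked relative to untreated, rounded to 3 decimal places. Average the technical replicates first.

6.320

Mean Ct: teiB untreated 29.840; teiB heat-shocked 27.950; rrsA untreated 21.110; rrsA heat-shocked 21.880
ΔCt(untreated) = 29.840 − 21.110 = 8.730
ΔCt(heat-shocked) = 27.950 − 21.880 = 6.070
ΔΔCt = 6.070 − 8.730 = -2.660
Fold change = 2^(−(-2.660)) = 2^2.660 = 6.3203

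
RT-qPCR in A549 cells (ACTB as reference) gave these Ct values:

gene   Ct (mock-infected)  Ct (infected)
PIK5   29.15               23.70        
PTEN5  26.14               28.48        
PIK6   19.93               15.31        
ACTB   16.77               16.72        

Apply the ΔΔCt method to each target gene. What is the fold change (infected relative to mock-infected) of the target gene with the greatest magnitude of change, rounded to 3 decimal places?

42.224

PIK5: ΔΔCt = (23.70−16.72) − (29.15−16.77) = 6.98 − 12.38 = -5.40; fold change = 2^5.40 = 42.224
PTEN5: ΔΔCt = (28.48−16.72) − (26.14−16.77) = 11.76 − 9.37 = 2.39; fold change = 2^-2.39 = 0.191
PIK6: ΔΔCt = (15.31−16.72) − (19.93−16.77) = -1.41 − 3.16 = -4.57; fold change = 2^4.57 = 23.752
PIK5 has the largest |ΔΔCt| = 5.40.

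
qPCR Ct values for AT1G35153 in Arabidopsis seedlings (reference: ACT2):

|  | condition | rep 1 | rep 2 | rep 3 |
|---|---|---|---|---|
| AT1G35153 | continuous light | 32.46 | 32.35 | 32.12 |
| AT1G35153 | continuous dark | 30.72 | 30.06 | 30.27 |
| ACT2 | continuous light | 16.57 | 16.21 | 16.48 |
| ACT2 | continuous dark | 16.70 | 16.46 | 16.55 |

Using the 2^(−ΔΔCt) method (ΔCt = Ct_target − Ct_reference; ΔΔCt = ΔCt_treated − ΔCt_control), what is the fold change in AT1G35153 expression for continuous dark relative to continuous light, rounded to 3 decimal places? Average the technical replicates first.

Mean Ct: AT1G35153 continuous light 32.310; AT1G35153 continuous dark 30.350; ACT2 continuous light 16.420; ACT2 continuous dark 16.570
ΔCt(continuous light) = 32.310 − 16.420 = 15.890
ΔCt(continuous dark) = 30.350 − 16.570 = 13.780
ΔΔCt = 13.780 − 15.890 = -2.110
Fold change = 2^(−(-2.110)) = 2^2.110 = 4.3169

4.317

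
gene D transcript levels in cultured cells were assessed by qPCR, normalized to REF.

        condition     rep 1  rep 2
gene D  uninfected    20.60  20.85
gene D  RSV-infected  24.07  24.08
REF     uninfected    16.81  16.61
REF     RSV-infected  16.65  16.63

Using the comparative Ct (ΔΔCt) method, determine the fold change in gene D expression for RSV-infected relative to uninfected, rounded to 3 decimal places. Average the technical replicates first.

Mean Ct: gene D uninfected 20.725; gene D RSV-infected 24.075; REF uninfected 16.710; REF RSV-infected 16.640
ΔCt(uninfected) = 20.725 − 16.710 = 4.015
ΔCt(RSV-infected) = 24.075 − 16.640 = 7.435
ΔΔCt = 7.435 − 4.015 = 3.420
Fold change = 2^(−3.420) = 0.0934

0.093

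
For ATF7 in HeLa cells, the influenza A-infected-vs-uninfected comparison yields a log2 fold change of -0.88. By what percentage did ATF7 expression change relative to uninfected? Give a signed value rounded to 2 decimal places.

-45.66%

Fold change = 2^(-0.88) = 0.5434
Percent change = (FC − 1) × 100% = (0.5434 − 1) × 100 = -45.66%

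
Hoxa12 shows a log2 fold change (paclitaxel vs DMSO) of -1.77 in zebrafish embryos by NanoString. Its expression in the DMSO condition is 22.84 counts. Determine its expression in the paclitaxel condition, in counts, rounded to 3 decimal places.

Fold change = 2^(-1.77) = 0.2932
paclitaxel expression = 22.84 × 0.2932 = 6.697

6.697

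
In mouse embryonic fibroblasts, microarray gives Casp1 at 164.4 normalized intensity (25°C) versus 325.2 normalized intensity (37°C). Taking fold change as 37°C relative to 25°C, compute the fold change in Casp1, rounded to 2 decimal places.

1.98

Fold change = 325.2 / 164.4 = 1.978
Casp1 is upregulated.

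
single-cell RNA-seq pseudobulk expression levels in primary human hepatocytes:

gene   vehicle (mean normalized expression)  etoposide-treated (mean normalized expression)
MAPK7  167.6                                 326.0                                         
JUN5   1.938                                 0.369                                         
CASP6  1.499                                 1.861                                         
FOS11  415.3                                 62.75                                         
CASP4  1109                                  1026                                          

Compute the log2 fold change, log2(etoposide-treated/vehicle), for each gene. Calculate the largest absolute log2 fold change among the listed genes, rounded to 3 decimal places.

2.726

log2(326.0/167.6) = 0.960  (MAPK7)
log2(0.369/1.938) = -2.393  (JUN5)
log2(1.861/1.499) = 0.312  (CASP6)
log2(62.75/415.3) = -2.726  (FOS11)
log2(1026/1109) = -0.112  (CASP4)
The largest magnitude belongs to FOS11.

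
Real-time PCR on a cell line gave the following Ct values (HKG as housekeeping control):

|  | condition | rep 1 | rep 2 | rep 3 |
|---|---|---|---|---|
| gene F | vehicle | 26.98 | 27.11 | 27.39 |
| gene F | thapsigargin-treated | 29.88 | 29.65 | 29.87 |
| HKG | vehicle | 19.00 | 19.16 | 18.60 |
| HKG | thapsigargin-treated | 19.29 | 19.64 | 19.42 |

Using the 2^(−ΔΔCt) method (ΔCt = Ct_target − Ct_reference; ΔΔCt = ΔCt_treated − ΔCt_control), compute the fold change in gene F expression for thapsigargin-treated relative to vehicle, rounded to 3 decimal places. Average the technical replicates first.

0.232

Mean Ct: gene F vehicle 27.160; gene F thapsigargin-treated 29.800; HKG vehicle 18.920; HKG thapsigargin-treated 19.450
ΔCt(vehicle) = 27.160 − 18.920 = 8.240
ΔCt(thapsigargin-treated) = 29.800 − 19.450 = 10.350
ΔΔCt = 10.350 − 8.240 = 2.110
Fold change = 2^(−2.110) = 0.2316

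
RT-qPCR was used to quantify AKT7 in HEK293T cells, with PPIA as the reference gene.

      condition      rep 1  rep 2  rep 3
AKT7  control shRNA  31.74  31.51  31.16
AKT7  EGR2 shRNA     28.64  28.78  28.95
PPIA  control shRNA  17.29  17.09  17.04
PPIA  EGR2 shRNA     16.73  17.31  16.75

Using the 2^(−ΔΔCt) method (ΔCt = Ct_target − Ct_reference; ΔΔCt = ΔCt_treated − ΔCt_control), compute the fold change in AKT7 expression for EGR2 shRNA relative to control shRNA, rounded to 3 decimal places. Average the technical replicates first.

5.540

Mean Ct: AKT7 control shRNA 31.470; AKT7 EGR2 shRNA 28.790; PPIA control shRNA 17.140; PPIA EGR2 shRNA 16.930
ΔCt(control shRNA) = 31.470 − 17.140 = 14.330
ΔCt(EGR2 shRNA) = 28.790 − 16.930 = 11.860
ΔΔCt = 11.860 − 14.330 = -2.470
Fold change = 2^(−(-2.470)) = 2^2.470 = 5.5404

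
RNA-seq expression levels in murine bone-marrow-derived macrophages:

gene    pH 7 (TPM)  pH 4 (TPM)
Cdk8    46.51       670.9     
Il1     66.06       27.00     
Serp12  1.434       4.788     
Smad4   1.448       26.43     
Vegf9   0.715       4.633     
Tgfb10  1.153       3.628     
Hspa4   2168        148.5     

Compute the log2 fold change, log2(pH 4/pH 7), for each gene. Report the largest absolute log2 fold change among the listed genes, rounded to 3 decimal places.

4.190

log2(670.9/46.51) = 3.850  (Cdk8)
log2(27.00/66.06) = -1.291  (Il1)
log2(4.788/1.434) = 1.739  (Serp12)
log2(26.43/1.448) = 4.190  (Smad4)
log2(4.633/0.715) = 2.696  (Vegf9)
log2(3.628/1.153) = 1.654  (Tgfb10)
log2(148.5/2168) = -3.868  (Hspa4)
The largest magnitude belongs to Smad4.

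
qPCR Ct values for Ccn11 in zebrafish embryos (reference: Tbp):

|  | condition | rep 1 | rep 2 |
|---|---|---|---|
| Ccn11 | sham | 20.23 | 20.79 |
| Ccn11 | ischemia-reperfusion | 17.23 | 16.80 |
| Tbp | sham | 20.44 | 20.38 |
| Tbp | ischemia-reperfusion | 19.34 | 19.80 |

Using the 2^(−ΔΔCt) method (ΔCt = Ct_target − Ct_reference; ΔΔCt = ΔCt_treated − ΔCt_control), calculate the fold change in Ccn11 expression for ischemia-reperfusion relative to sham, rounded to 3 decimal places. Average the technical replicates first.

6.298

Mean Ct: Ccn11 sham 20.510; Ccn11 ischemia-reperfusion 17.015; Tbp sham 20.410; Tbp ischemia-reperfusion 19.570
ΔCt(sham) = 20.510 − 20.410 = 0.100
ΔCt(ischemia-reperfusion) = 17.015 − 19.570 = -2.555
ΔΔCt = -2.555 − 0.100 = -2.655
Fold change = 2^(−(-2.655)) = 2^2.655 = 6.2985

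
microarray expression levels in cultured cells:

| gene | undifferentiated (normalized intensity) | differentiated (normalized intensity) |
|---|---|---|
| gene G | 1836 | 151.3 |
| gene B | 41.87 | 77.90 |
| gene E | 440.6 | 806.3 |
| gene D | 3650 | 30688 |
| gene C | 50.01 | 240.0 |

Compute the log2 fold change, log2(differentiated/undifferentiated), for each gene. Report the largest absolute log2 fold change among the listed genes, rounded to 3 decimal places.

3.601

log2(151.3/1836) = -3.601  (gene G)
log2(77.90/41.87) = 0.896  (gene B)
log2(806.3/440.6) = 0.872  (gene E)
log2(30688/3650) = 3.072  (gene D)
log2(240.0/50.01) = 2.263  (gene C)
The largest magnitude belongs to gene G.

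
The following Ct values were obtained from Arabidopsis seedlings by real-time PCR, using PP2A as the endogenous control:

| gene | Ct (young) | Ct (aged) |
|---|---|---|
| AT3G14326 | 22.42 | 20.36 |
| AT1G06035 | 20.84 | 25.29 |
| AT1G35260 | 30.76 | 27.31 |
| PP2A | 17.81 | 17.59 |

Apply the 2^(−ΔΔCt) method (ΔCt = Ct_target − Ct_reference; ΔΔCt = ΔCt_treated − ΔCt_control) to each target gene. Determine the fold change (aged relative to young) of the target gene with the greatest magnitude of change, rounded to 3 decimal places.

0.039

AT3G14326: ΔΔCt = (20.36−17.59) − (22.42−17.81) = 2.77 − 4.61 = -1.84; fold change = 2^1.84 = 3.580
AT1G06035: ΔΔCt = (25.29−17.59) − (20.84−17.81) = 7.70 − 3.03 = 4.67; fold change = 2^-4.67 = 0.039
AT1G35260: ΔΔCt = (27.31−17.59) − (30.76−17.81) = 9.72 − 12.95 = -3.23; fold change = 2^3.23 = 9.383
AT1G06035 has the largest |ΔΔCt| = 4.67.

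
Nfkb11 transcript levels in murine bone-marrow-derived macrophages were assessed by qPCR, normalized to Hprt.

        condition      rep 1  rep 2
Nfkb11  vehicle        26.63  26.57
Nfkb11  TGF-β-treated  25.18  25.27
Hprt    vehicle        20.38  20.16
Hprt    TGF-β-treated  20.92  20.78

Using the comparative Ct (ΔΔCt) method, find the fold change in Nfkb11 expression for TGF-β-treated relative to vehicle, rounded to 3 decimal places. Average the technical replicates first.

Mean Ct: Nfkb11 vehicle 26.600; Nfkb11 TGF-β-treated 25.225; Hprt vehicle 20.270; Hprt TGF-β-treated 20.850
ΔCt(vehicle) = 26.600 − 20.270 = 6.330
ΔCt(TGF-β-treated) = 25.225 − 20.850 = 4.375
ΔΔCt = 4.375 − 6.330 = -1.955
Fold change = 2^(−(-1.955)) = 2^1.955 = 3.8772

3.877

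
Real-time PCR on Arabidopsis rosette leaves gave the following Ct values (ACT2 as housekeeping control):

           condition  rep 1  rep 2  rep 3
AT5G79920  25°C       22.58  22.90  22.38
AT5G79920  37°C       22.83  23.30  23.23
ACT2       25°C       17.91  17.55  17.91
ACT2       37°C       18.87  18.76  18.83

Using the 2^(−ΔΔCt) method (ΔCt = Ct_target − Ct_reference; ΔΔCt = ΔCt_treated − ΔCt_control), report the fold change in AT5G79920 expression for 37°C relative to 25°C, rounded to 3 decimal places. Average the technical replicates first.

1.444

Mean Ct: AT5G79920 25°C 22.620; AT5G79920 37°C 23.120; ACT2 25°C 17.790; ACT2 37°C 18.820
ΔCt(25°C) = 22.620 − 17.790 = 4.830
ΔCt(37°C) = 23.120 − 18.820 = 4.300
ΔΔCt = 4.300 − 4.830 = -0.530
Fold change = 2^(−(-0.530)) = 2^0.530 = 1.4439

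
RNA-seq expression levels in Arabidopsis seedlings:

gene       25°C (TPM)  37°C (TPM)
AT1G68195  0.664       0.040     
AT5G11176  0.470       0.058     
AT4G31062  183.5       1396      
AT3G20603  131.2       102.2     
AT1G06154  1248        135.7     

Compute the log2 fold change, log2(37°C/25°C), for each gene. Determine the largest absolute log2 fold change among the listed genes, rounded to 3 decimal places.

4.053

log2(0.040/0.664) = -4.053  (AT1G68195)
log2(0.058/0.470) = -3.019  (AT5G11176)
log2(1396/183.5) = 2.927  (AT4G31062)
log2(102.2/131.2) = -0.360  (AT3G20603)
log2(135.7/1248) = -3.201  (AT1G06154)
The largest magnitude belongs to AT1G68195.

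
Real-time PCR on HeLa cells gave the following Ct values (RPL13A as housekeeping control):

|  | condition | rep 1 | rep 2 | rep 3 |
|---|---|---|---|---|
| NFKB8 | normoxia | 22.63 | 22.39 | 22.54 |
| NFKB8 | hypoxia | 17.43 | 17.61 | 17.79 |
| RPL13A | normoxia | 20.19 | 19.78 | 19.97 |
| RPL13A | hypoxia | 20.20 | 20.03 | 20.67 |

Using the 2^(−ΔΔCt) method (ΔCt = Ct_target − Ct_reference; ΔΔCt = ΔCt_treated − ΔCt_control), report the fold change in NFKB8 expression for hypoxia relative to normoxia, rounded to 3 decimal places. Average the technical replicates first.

37.531

Mean Ct: NFKB8 normoxia 22.520; NFKB8 hypoxia 17.610; RPL13A normoxia 19.980; RPL13A hypoxia 20.300
ΔCt(normoxia) = 22.520 − 19.980 = 2.540
ΔCt(hypoxia) = 17.610 − 20.300 = -2.690
ΔΔCt = -2.690 − 2.540 = -5.230
Fold change = 2^(−(-5.230)) = 2^5.230 = 37.5307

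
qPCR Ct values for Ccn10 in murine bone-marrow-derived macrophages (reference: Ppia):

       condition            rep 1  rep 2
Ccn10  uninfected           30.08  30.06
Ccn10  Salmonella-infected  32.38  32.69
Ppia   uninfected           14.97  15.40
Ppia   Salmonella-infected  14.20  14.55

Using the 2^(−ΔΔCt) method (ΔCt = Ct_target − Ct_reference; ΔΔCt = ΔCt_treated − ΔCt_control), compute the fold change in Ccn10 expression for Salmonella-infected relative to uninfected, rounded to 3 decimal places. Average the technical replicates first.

Mean Ct: Ccn10 uninfected 30.070; Ccn10 Salmonella-infected 32.535; Ppia uninfected 15.185; Ppia Salmonella-infected 14.375
ΔCt(uninfected) = 30.070 − 15.185 = 14.885
ΔCt(Salmonella-infected) = 32.535 − 14.375 = 18.160
ΔΔCt = 18.160 − 14.885 = 3.275
Fold change = 2^(−3.275) = 0.1033

0.103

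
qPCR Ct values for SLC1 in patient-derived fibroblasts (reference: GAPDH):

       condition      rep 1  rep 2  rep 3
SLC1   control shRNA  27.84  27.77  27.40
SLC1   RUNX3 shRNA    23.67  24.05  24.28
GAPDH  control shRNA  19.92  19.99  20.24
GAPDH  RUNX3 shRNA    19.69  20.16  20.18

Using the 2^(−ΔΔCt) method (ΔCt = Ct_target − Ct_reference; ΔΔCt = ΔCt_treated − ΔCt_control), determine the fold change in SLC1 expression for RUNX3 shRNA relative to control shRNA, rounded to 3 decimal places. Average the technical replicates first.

Mean Ct: SLC1 control shRNA 27.670; SLC1 RUNX3 shRNA 24.000; GAPDH control shRNA 20.050; GAPDH RUNX3 shRNA 20.010
ΔCt(control shRNA) = 27.670 − 20.050 = 7.620
ΔCt(RUNX3 shRNA) = 24.000 − 20.010 = 3.990
ΔΔCt = 3.990 − 7.620 = -3.630
Fold change = 2^(−(-3.630)) = 2^3.630 = 12.3805

12.381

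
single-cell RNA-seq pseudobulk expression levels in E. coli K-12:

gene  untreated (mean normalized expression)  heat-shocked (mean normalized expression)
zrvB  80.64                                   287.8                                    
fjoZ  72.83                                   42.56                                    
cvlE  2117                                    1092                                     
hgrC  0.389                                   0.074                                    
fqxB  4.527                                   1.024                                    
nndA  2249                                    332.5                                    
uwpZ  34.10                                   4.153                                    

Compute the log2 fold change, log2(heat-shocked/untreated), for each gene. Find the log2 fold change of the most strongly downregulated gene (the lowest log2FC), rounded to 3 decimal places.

-3.038

log2(287.8/80.64) = 1.835  (zrvB)
log2(42.56/72.83) = -0.775  (fjoZ)
log2(1092/2117) = -0.955  (cvlE)
log2(0.074/0.389) = -2.394  (hgrC)
log2(1.024/4.527) = -2.144  (fqxB)
log2(332.5/2249) = -2.758  (nndA)
log2(4.153/34.10) = -3.038  (uwpZ)
uwpZ is most strongly downregulated.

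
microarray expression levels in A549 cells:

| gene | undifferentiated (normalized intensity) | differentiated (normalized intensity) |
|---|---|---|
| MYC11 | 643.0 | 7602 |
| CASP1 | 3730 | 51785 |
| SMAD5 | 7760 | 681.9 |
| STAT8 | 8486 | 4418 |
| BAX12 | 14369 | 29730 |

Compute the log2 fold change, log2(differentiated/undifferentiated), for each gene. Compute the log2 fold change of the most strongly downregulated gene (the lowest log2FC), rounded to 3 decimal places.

log2(7602/643.0) = 3.563  (MYC11)
log2(51785/3730) = 3.795  (CASP1)
log2(681.9/7760) = -3.508  (SMAD5)
log2(4418/8486) = -0.942  (STAT8)
log2(29730/14369) = 1.049  (BAX12)
SMAD5 is most strongly downregulated.

-3.508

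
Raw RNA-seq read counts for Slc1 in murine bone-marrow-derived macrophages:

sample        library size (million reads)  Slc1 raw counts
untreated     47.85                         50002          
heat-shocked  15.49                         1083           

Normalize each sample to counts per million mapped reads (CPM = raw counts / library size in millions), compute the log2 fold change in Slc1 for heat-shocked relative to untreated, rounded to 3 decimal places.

-3.902

CPM(untreated) = 50002 / 47.85 = 1044.9739
CPM(heat-shocked) = 1083 / 15.49 = 69.9161
Fold change = 69.9161 / 1044.9739 = 0.06691
log2(0.06691) = -3.9017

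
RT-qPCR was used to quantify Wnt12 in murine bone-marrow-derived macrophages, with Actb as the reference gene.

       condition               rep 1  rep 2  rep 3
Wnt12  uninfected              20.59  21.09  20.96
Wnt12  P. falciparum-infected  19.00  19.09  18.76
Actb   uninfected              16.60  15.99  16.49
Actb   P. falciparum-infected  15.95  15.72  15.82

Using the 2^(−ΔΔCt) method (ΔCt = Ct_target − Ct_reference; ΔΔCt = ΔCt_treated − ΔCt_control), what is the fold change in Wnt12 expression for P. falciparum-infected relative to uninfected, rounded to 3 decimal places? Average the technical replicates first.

2.639

Mean Ct: Wnt12 uninfected 20.880; Wnt12 P. falciparum-infected 18.950; Actb uninfected 16.360; Actb P. falciparum-infected 15.830
ΔCt(uninfected) = 20.880 − 16.360 = 4.520
ΔCt(P. falciparum-infected) = 18.950 − 15.830 = 3.120
ΔΔCt = 3.120 − 4.520 = -1.400
Fold change = 2^(−(-1.400)) = 2^1.400 = 2.6390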